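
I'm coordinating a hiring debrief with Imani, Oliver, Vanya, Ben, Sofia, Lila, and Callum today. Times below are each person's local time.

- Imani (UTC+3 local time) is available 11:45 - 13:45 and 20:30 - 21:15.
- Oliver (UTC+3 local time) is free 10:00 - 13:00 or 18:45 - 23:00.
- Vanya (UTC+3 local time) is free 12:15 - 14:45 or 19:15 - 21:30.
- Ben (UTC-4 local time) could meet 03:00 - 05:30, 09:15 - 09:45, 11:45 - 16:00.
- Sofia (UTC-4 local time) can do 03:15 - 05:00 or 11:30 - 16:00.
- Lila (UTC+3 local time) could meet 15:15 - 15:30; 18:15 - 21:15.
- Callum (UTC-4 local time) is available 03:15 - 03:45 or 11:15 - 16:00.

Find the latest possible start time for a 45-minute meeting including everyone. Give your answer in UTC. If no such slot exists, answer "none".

Imani in UTC: 08:45-10:45, 17:30-18:15 (subtract 3h to convert from UTC+3).
Oliver in UTC: 07:00-10:00, 15:45-20:00 (subtract 3h to convert from UTC+3).
Vanya in UTC: 09:15-11:45, 16:15-18:30 (subtract 3h to convert from UTC+3).
Ben in UTC: 07:00-09:30, 13:15-13:45, 15:45-20:00 (add 4h to convert from UTC-4).
Sofia in UTC: 07:15-09:00, 15:30-20:00 (add 4h to convert from UTC-4).
Lila in UTC: 12:15-12:30, 15:15-18:15 (subtract 3h to convert from UTC+3).
Callum in UTC: 07:15-07:45, 15:15-20:00 (add 4h to convert from UTC-4).
Imani ∩ Oliver: 08:45-10:00, 17:30-18:15.
Imani ∩ Oliver ∩ Vanya: 09:15-10:00, 17:30-18:15.
Imani ∩ Oliver ∩ Vanya ∩ Ben: 09:15-09:30, 17:30-18:15.
Imani ∩ Oliver ∩ Vanya ∩ Ben ∩ Sofia: 17:30-18:15.
Imani ∩ Oliver ∩ Vanya ∩ Ben ∩ Sofia ∩ Lila: 17:30-18:15.
Imani ∩ Oliver ∩ Vanya ∩ Ben ∩ Sofia ∩ Lila ∩ Callum: 17:30-18:15.
Those are the intersection windows.
The last common window of at least 45 minutes is 17:30-18:15; a 45-minute meeting can start as late as 17:30 and still end by 18:15.

17:30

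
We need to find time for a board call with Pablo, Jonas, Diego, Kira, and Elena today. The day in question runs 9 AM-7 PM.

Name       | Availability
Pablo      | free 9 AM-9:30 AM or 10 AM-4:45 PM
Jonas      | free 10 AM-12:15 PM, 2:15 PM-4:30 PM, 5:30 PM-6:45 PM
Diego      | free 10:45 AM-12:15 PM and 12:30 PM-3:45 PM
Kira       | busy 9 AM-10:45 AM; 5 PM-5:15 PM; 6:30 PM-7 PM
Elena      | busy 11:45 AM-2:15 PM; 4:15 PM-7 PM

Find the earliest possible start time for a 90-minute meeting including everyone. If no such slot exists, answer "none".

Pablo free: 09:00-09:30, 10:00-16:45.
Jonas free: 10:00-12:15, 14:15-16:30, 17:30-18:45.
Diego free: 10:45-12:15, 12:30-15:45.
Kira free: 10:45-17:00, 17:15-18:30 (invert busy blocks within the working day).
Elena free: 09:00-11:45, 14:15-16:15 (invert busy blocks within the working day).
Pablo ∩ Jonas: 10:00-12:15, 14:15-16:30.
Pablo ∩ Jonas ∩ Diego: 10:45-12:15, 14:15-15:45.
Pablo ∩ Jonas ∩ Diego ∩ Kira: 10:45-12:15, 14:15-15:45.
Pablo ∩ Jonas ∩ Diego ∩ Kira ∩ Elena: 10:45-11:45, 14:15-15:45.
So the common availability across everyone is 10:45-11:45, 14:15-15:45.
The first common window of at least 90 minutes is 14:15-15:45, so the earliest start is 14:15.

14:15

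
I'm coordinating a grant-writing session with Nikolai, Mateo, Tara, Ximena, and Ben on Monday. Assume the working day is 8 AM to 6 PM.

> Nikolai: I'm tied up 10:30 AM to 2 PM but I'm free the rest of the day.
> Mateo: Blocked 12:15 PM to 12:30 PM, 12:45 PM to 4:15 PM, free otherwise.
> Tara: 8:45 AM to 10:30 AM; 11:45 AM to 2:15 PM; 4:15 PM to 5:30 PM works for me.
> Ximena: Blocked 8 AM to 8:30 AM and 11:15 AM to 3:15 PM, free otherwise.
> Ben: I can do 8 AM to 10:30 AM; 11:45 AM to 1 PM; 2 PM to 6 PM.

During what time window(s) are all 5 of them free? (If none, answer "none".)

08:45-10:30, 16:15-17:30

Nikolai free: 08:00-10:30, 14:00-18:00 (invert busy blocks within the working day).
Mateo free: 08:00-12:15, 12:30-12:45, 16:15-18:00 (invert busy blocks within the working day).
Tara free: 08:45-10:30, 11:45-14:15, 16:15-17:30.
Ximena free: 08:30-11:15, 15:15-18:00 (invert busy blocks within the working day).
Ben free: 08:00-10:30, 11:45-13:00, 14:00-18:00.
Nikolai ∩ Mateo: 08:00-10:30, 16:15-18:00.
Nikolai ∩ Mateo ∩ Tara: 08:45-10:30, 16:15-17:30.
Nikolai ∩ Mateo ∩ Tara ∩ Ximena: 08:45-10:30, 16:15-17:30.
Nikolai ∩ Mateo ∩ Tara ∩ Ximena ∩ Ben: 08:45-10:30, 16:15-17:30.
Those are the intersection windows.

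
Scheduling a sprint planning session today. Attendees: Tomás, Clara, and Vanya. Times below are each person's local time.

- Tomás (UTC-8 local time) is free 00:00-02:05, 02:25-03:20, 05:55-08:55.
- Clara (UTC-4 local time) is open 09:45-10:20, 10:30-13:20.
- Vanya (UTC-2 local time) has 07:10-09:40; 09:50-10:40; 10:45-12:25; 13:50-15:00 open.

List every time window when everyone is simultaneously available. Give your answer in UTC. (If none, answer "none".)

13:55-14:20, 15:50-16:55

Tomás in UTC: 08:00-10:05, 10:25-11:20, 13:55-16:55 (add 8h to convert from UTC-8).
Clara in UTC: 13:45-14:20, 14:30-17:20 (add 4h to convert from UTC-4).
Vanya in UTC: 09:10-11:40, 11:50-12:40, 12:45-14:25, 15:50-17:00 (add 2h to convert from UTC-2).
Tomás ∩ Clara: 13:55-14:20, 14:30-16:55.
Tomás ∩ Clara ∩ Vanya: 13:55-14:20, 15:50-16:55.
So the common availability across everyone is 13:55-14:20, 15:50-16:55.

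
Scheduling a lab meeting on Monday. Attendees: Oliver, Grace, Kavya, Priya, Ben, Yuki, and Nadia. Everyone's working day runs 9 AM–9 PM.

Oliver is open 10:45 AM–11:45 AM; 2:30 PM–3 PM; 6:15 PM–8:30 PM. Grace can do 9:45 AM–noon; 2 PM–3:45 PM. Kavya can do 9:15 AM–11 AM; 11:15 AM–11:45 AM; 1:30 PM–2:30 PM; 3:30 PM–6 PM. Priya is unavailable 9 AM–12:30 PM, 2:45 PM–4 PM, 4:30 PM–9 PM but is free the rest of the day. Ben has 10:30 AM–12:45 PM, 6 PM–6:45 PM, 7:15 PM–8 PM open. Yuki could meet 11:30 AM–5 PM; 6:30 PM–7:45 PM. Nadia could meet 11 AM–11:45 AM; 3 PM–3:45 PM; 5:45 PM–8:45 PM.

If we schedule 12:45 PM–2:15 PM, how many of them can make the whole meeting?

Oliver free: 10:45-11:45, 14:30-15:00, 18:15-20:30.
Grace free: 09:45-12:00, 14:00-15:45.
Kavya free: 09:15-11:00, 11:15-11:45, 13:30-14:30, 15:30-18:00.
Priya free: 12:30-14:45, 16:00-16:30 (invert busy blocks within the working day).
Ben free: 10:30-12:45, 18:00-18:45, 19:15-20:00.
Yuki free: 11:30-17:00, 18:30-19:45.
Nadia free: 11:00-11:45, 15:00-15:45, 17:45-20:45.
Priya and Yuki can make the full 12:45-14:15 slot — that's 2.

2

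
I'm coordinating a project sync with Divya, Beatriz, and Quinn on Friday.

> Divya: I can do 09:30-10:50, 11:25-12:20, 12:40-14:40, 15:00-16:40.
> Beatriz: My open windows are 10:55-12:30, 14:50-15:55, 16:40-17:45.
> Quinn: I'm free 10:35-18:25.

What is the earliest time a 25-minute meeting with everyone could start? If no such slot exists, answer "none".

11:25

Divya ∩ Beatriz: 11:25-12:20, 15:00-15:55.
Divya ∩ Beatriz ∩ Quinn: 11:25-12:20, 15:00-15:55.
The first common window of at least 25 minutes is 11:25-12:20, so the earliest start is 11:25.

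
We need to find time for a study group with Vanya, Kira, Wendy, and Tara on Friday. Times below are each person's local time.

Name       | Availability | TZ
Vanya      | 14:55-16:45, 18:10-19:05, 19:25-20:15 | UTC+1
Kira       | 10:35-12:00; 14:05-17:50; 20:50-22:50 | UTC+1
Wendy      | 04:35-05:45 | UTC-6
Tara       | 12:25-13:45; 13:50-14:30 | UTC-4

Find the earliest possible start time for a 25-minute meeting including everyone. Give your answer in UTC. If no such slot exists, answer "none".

none

Vanya in UTC: 13:55-15:45, 17:10-18:05, 18:25-19:15 (subtract 1h to convert from UTC+1).
Kira in UTC: 09:35-11:00, 13:05-16:50, 19:50-21:50 (subtract 1h to convert from UTC+1).
Wendy in UTC: 10:35-11:45 (add 6h to convert from UTC-6).
Tara in UTC: 16:25-17:45, 17:50-18:30 (add 4h to convert from UTC-4).
Vanya ∩ Kira: 13:55-15:45.
Vanya ∩ Kira ∩ Wendy: ∅.
Vanya ∩ Kira ∩ Wendy ∩ Tara: ∅.
There is no time when everyone is free.
No common window is at least 25 minutes long.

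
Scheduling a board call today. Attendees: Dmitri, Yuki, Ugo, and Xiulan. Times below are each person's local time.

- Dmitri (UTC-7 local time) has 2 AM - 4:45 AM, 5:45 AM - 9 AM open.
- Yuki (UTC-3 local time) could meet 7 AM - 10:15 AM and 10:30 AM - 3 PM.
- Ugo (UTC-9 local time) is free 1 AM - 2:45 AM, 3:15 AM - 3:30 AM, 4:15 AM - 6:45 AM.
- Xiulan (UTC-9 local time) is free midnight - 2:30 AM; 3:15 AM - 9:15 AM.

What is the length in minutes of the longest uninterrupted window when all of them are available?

Dmitri in UTC: 09:00-11:45, 12:45-16:00 (add 7h to convert from UTC-7).
Yuki in UTC: 10:00-13:15, 13:30-18:00 (add 3h to convert from UTC-3).
Ugo in UTC: 10:00-11:45, 12:15-12:30, 13:15-15:45 (add 9h to convert from UTC-9).
Xiulan in UTC: 09:00-11:30, 12:15-18:15 (add 9h to convert from UTC-9).
Dmitri ∩ Yuki: 10:00-11:45, 12:45-13:15, 13:30-16:00.
Dmitri ∩ Yuki ∩ Ugo: 10:00-11:45, 13:30-15:45.
Dmitri ∩ Yuki ∩ Ugo ∩ Xiulan: 10:00-11:30, 13:30-15:45.
The longest is 13:30-15:45 at 135 minutes.

135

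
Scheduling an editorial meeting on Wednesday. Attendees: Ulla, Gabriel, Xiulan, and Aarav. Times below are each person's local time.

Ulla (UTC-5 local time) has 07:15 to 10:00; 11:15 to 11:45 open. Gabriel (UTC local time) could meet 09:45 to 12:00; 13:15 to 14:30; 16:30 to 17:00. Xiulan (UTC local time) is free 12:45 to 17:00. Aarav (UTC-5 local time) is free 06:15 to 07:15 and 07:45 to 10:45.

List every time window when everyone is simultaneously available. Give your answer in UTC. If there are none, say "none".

13:15-14:30

Ulla in UTC: 12:15-15:00, 16:15-16:45 (add 5h to convert from UTC-5).
Gabriel in UTC: 09:45-12:00, 13:15-14:30, 16:30-17:00.
Xiulan in UTC: 12:45-17:00.
Aarav in UTC: 11:15-12:15, 12:45-15:45 (add 5h to convert from UTC-5).
Ulla ∩ Gabriel: 13:15-14:30, 16:30-16:45.
Ulla ∩ Gabriel ∩ Xiulan: 13:15-14:30, 16:30-16:45.
Ulla ∩ Gabriel ∩ Xiulan ∩ Aarav: 13:15-14:30.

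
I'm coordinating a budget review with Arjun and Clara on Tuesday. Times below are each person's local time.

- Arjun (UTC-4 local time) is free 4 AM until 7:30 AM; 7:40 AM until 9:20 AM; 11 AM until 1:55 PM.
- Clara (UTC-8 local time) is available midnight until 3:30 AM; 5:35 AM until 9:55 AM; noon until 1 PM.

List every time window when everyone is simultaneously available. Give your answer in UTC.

08:00-11:30, 15:00-17:55

Arjun in UTC: 08:00-11:30, 11:40-13:20, 15:00-17:55 (add 4h to convert from UTC-4).
Clara in UTC: 08:00-11:30, 13:35-17:55, 20:00-21:00 (add 8h to convert from UTC-8).
Arjun ∩ Clara: 08:00-11:30, 15:00-17:55.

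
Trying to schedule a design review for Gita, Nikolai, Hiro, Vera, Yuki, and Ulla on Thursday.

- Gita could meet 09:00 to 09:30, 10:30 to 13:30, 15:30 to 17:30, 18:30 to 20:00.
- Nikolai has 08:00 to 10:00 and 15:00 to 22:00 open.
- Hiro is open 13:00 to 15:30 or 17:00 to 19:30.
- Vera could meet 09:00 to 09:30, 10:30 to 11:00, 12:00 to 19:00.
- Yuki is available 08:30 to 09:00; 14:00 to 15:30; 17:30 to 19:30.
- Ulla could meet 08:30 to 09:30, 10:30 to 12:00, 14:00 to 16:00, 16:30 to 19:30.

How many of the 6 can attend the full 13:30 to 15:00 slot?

2

Hiro and Vera can make the full 13:30-15:00 slot — that's 2.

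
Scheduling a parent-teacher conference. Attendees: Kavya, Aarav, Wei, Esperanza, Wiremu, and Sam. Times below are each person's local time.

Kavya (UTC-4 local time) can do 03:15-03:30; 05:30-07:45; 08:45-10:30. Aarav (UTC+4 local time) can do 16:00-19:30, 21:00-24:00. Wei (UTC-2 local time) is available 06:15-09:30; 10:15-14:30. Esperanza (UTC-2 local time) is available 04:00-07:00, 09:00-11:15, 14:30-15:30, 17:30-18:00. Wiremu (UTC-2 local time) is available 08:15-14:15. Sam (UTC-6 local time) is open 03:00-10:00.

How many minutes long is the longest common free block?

30

Kavya in UTC: 07:15-07:30, 09:30-11:45, 12:45-14:30 (add 4h to convert from UTC-4).
Aarav in UTC: 12:00-15:30, 17:00-20:00 (subtract 4h to convert from UTC+4).
Wei in UTC: 08:15-11:30, 12:15-16:30 (add 2h to convert from UTC-2).
Esperanza in UTC: 06:00-09:00, 11:00-13:15, 16:30-17:30, 19:30-20:00 (add 2h to convert from UTC-2).
Wiremu in UTC: 10:15-16:15 (add 2h to convert from UTC-2).
Sam in UTC: 09:00-16:00 (add 6h to convert from UTC-6).
Kavya ∩ Aarav: 12:45-14:30.
Kavya ∩ Aarav ∩ Wei: 12:45-14:30.
Kavya ∩ Aarav ∩ Wei ∩ Esperanza: 12:45-13:15.
Kavya ∩ Aarav ∩ Wei ∩ Esperanza ∩ Wiremu: 12:45-13:15.
Kavya ∩ Aarav ∩ Wei ∩ Esperanza ∩ Wiremu ∩ Sam: 12:45-13:15.
The longest is 12:45-13:15 at 30 minutes.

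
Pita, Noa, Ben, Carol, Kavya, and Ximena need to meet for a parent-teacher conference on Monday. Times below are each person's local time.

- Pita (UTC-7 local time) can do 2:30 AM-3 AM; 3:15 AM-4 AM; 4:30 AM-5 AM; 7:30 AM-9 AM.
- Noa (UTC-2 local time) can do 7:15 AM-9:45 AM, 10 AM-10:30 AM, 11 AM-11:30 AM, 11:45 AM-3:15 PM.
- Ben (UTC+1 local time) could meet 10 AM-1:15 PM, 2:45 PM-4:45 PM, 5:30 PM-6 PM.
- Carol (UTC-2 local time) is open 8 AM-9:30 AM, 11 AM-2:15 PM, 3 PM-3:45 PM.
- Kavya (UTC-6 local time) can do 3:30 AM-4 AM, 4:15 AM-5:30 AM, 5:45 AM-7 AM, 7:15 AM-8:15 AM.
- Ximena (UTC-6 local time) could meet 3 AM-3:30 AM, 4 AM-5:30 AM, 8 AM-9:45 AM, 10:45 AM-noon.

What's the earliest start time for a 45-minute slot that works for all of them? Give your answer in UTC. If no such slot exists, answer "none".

Pita in UTC: 09:30-10:00, 10:15-11:00, 11:30-12:00, 14:30-16:00 (add 7h to convert from UTC-7).
Noa in UTC: 09:15-11:45, 12:00-12:30, 13:00-13:30, 13:45-17:15 (add 2h to convert from UTC-2).
Ben in UTC: 09:00-12:15, 13:45-15:45, 16:30-17:00 (subtract 1h to convert from UTC+1).
Carol in UTC: 10:00-11:30, 13:00-16:15, 17:00-17:45 (add 2h to convert from UTC-2).
Kavya in UTC: 09:30-10:00, 10:15-11:30, 11:45-13:00, 13:15-14:15 (add 6h to convert from UTC-6).
Ximena in UTC: 09:00-09:30, 10:00-11:30, 14:00-15:45, 16:45-18:00 (add 6h to convert from UTC-6).
Pita ∩ Noa: 09:30-10:00, 10:15-11:00, 11:30-11:45, 14:30-16:00.
Pita ∩ Noa ∩ Ben: 09:30-10:00, 10:15-11:00, 11:30-11:45, 14:30-15:45.
Pita ∩ Noa ∩ Ben ∩ Carol: 10:15-11:00, 14:30-15:45.
Pita ∩ Noa ∩ Ben ∩ Carol ∩ Kavya: 10:15-11:00.
Pita ∩ Noa ∩ Ben ∩ Carol ∩ Kavya ∩ Ximena: 10:15-11:00.
The first common window of at least 45 minutes is 10:15-11:00, so the earliest start is 10:15.

10:15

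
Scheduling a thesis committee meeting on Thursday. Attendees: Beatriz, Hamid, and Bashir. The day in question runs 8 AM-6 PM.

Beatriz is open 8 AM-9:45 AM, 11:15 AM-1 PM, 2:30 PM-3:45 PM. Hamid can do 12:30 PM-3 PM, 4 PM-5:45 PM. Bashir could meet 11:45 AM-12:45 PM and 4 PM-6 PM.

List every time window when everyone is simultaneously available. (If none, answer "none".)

Beatriz ∩ Hamid: 12:30-13:00, 14:30-15:00.
Beatriz ∩ Hamid ∩ Bashir: 12:30-12:45.
Those are the intersection windows.

12:30-12:45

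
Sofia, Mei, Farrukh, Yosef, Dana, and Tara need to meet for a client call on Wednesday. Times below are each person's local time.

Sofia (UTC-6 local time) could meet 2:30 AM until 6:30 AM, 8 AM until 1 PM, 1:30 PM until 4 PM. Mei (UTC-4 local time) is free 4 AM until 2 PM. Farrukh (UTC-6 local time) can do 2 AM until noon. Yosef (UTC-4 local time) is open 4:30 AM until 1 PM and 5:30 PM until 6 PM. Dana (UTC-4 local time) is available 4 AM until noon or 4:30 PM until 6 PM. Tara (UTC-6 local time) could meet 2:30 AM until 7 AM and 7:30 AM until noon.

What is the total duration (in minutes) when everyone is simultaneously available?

360

Sofia in UTC: 08:30-12:30, 14:00-19:00, 19:30-22:00 (add 6h to convert from UTC-6).
Mei in UTC: 08:00-18:00 (add 4h to convert from UTC-4).
Farrukh in UTC: 08:00-18:00 (add 6h to convert from UTC-6).
Yosef in UTC: 08:30-17:00, 21:30-22:00 (add 4h to convert from UTC-4).
Dana in UTC: 08:00-16:00, 20:30-22:00 (add 4h to convert from UTC-4).
Tara in UTC: 08:30-13:00, 13:30-18:00 (add 6h to convert from UTC-6).
Sofia ∩ Mei: 08:30-12:30, 14:00-18:00.
Sofia ∩ Mei ∩ Farrukh: 08:30-12:30, 14:00-18:00.
Sofia ∩ Mei ∩ Farrukh ∩ Yosef: 08:30-12:30, 14:00-17:00.
Sofia ∩ Mei ∩ Farrukh ∩ Yosef ∩ Dana: 08:30-12:30, 14:00-16:00.
Sofia ∩ Mei ∩ Farrukh ∩ Yosef ∩ Dana ∩ Tara: 08:30-12:30, 14:00-16:00.
Summing the common windows: 240 + 120 = 360 minutes.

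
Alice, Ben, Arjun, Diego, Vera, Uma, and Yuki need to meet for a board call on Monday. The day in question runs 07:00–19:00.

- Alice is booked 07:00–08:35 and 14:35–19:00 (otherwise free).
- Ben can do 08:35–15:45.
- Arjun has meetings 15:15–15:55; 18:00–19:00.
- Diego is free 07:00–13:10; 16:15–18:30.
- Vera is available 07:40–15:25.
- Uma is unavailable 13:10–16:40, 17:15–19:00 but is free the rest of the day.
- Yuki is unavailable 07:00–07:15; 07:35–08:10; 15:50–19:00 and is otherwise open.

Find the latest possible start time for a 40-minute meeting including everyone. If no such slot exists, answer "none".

Alice free: 08:35-14:35 (invert busy blocks within the working day).
Ben free: 08:35-15:45.
Arjun free: 07:00-15:15, 15:55-18:00 (invert busy blocks within the working day).
Diego free: 07:00-13:10, 16:15-18:30.
Vera free: 07:40-15:25.
Uma free: 07:00-13:10, 16:40-17:15 (invert busy blocks within the working day).
Yuki free: 07:15-07:35, 08:10-15:50 (invert busy blocks within the working day).
Alice ∩ Ben: 08:35-14:35.
Alice ∩ Ben ∩ Arjun: 08:35-14:35.
Alice ∩ Ben ∩ Arjun ∩ Diego: 08:35-13:10.
Alice ∩ Ben ∩ Arjun ∩ Diego ∩ Vera: 08:35-13:10.
Alice ∩ Ben ∩ Arjun ∩ Diego ∩ Vera ∩ Uma: 08:35-13:10.
Alice ∩ Ben ∩ Arjun ∩ Diego ∩ Vera ∩ Uma ∩ Yuki: 08:35-13:10.
So the common availability across everyone is 08:35-13:10.
The last common window of at least 40 minutes is 08:35-13:10; a 40-minute meeting can start as late as 12:30 and still end by 13:10.

12:30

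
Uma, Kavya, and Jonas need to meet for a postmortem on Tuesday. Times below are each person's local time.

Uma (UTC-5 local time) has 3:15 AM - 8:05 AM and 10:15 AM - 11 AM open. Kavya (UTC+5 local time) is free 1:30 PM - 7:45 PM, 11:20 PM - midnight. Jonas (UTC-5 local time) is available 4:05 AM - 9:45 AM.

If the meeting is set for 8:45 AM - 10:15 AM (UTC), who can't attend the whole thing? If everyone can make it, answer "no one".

Jonas

Uma in UTC: 08:15-13:05, 15:15-16:00 (add 5h to convert from UTC-5).
Kavya in UTC: 08:30-14:45, 18:20-19:00 (subtract 5h to convert from UTC+5).
Jonas in UTC: 09:05-14:45 (add 5h to convert from UTC-5).
Uma: free for 08:45-10:15. Kavya: free for 08:45-10:15. Jonas: not fully free for 08:45-10:15.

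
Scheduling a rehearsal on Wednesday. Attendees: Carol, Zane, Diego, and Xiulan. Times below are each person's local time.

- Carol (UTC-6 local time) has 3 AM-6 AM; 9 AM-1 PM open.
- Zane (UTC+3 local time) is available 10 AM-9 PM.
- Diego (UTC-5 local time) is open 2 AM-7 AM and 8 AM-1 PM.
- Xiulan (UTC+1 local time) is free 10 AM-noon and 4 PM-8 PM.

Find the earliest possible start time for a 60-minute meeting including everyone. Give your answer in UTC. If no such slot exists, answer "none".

Carol in UTC: 09:00-12:00, 15:00-19:00 (add 6h to convert from UTC-6).
Zane in UTC: 07:00-18:00 (subtract 3h to convert from UTC+3).
Diego in UTC: 07:00-12:00, 13:00-18:00 (add 5h to convert from UTC-5).
Xiulan in UTC: 09:00-11:00, 15:00-19:00 (subtract 1h to convert from UTC+1).
Carol ∩ Zane: 09:00-12:00, 15:00-18:00.
Carol ∩ Zane ∩ Diego: 09:00-12:00, 15:00-18:00.
Carol ∩ Zane ∩ Diego ∩ Xiulan: 09:00-11:00, 15:00-18:00.
Those are the intersection windows.
The first common window of at least 60 minutes is 09:00-11:00, so the earliest start is 09:00.

09:00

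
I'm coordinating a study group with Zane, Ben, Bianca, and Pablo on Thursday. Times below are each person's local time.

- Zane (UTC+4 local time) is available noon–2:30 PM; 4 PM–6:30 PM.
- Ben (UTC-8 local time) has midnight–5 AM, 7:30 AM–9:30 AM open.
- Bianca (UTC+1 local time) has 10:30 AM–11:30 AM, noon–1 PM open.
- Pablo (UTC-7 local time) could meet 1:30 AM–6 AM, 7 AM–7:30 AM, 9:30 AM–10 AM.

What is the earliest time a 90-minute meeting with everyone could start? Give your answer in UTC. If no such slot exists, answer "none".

Zane in UTC: 08:00-10:30, 12:00-14:30 (subtract 4h to convert from UTC+4).
Ben in UTC: 08:00-13:00, 15:30-17:30 (add 8h to convert from UTC-8).
Bianca in UTC: 09:30-10:30, 11:00-12:00 (subtract 1h to convert from UTC+1).
Pablo in UTC: 08:30-13:00, 14:00-14:30, 16:30-17:00 (add 7h to convert from UTC-7).
Zane ∩ Ben: 08:00-10:30, 12:00-13:00.
Zane ∩ Ben ∩ Bianca: 09:30-10:30.
Zane ∩ Ben ∩ Bianca ∩ Pablo: 09:30-10:30.
No common window is at least 90 minutes long.

none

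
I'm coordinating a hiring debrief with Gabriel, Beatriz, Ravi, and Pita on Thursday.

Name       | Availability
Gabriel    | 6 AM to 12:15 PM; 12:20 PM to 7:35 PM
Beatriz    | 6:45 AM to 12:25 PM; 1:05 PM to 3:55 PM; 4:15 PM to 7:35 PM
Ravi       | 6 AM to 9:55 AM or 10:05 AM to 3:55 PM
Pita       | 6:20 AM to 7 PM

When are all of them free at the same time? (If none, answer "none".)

Gabriel ∩ Beatriz: 06:45-12:15, 12:20-12:25, 13:05-15:55, 16:15-19:35.
Gabriel ∩ Beatriz ∩ Ravi: 06:45-09:55, 10:05-12:15, 12:20-12:25, 13:05-15:55.
Gabriel ∩ Beatriz ∩ Ravi ∩ Pita: 06:45-09:55, 10:05-12:15, 12:20-12:25, 13:05-15:55.
So the common availability across everyone is 06:45-09:55, 10:05-12:15, 12:20-12:25, 13:05-15:55.

06:45-09:55, 10:05-12:15, 12:20-12:25, 13:05-15:55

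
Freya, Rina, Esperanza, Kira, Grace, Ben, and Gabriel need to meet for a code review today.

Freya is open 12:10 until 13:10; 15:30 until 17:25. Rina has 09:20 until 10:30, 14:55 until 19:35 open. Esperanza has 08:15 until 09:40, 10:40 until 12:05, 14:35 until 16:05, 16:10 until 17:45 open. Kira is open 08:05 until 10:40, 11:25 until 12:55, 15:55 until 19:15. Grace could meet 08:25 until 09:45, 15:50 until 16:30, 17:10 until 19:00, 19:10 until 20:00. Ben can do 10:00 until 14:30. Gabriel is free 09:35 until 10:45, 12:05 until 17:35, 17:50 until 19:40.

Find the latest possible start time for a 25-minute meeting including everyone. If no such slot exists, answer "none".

none

Freya ∩ Rina: 15:30-17:25.
Freya ∩ Rina ∩ Esperanza: 15:30-16:05, 16:10-17:25.
Freya ∩ Rina ∩ Esperanza ∩ Kira: 15:55-16:05, 16:10-17:25.
Freya ∩ Rina ∩ Esperanza ∩ Kira ∩ Grace: 15:55-16:05, 16:10-16:30, 17:10-17:25.
Freya ∩ Rina ∩ Esperanza ∩ Kira ∩ Grace ∩ Ben: ∅.
Freya ∩ Rina ∩ Esperanza ∩ Kira ∩ Grace ∩ Ben ∩ Gabriel: ∅.
There is no time when everyone is free.
No common window is at least 25 minutes long.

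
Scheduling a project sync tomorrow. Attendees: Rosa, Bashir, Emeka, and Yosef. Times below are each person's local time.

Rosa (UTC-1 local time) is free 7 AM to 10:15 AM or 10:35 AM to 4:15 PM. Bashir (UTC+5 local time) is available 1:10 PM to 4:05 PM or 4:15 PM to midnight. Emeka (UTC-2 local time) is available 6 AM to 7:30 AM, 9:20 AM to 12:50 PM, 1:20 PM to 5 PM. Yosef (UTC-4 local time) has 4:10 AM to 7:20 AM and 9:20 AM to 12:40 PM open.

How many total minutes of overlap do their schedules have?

Rosa in UTC: 08:00-11:15, 11:35-17:15 (add 1h to convert from UTC-1).
Bashir in UTC: 08:10-11:05, 11:15-19:00 (subtract 5h to convert from UTC+5).
Emeka in UTC: 08:00-09:30, 11:20-14:50, 15:20-19:00 (add 2h to convert from UTC-2).
Yosef in UTC: 08:10-11:20, 13:20-16:40 (add 4h to convert from UTC-4).
Rosa ∩ Bashir: 08:10-11:05, 11:35-17:15.
Rosa ∩ Bashir ∩ Emeka: 08:10-09:30, 11:35-14:50, 15:20-17:15.
Rosa ∩ Bashir ∩ Emeka ∩ Yosef: 08:10-09:30, 13:20-14:50, 15:20-16:40.
Summing the common windows: 80 + 90 + 80 = 250 minutes.

250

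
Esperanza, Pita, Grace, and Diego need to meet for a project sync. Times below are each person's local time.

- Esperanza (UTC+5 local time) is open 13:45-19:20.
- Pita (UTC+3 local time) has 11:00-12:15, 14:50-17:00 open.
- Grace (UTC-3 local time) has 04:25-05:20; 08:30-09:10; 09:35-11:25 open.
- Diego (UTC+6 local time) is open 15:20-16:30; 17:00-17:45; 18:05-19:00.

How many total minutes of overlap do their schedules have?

30

Esperanza in UTC: 08:45-14:20 (subtract 5h to convert from UTC+5).
Pita in UTC: 08:00-09:15, 11:50-14:00 (subtract 3h to convert from UTC+3).
Grace in UTC: 07:25-08:20, 11:30-12:10, 12:35-14:25 (add 3h to convert from UTC-3).
Diego in UTC: 09:20-10:30, 11:00-11:45, 12:05-13:00 (subtract 6h to convert from UTC+6).
Esperanza ∩ Pita: 08:45-09:15, 11:50-14:00.
Esperanza ∩ Pita ∩ Grace: 11:50-12:10, 12:35-14:00.
Esperanza ∩ Pita ∩ Grace ∩ Diego: 12:05-12:10, 12:35-13:00.
Summing the common windows: 5 + 25 = 30 minutes.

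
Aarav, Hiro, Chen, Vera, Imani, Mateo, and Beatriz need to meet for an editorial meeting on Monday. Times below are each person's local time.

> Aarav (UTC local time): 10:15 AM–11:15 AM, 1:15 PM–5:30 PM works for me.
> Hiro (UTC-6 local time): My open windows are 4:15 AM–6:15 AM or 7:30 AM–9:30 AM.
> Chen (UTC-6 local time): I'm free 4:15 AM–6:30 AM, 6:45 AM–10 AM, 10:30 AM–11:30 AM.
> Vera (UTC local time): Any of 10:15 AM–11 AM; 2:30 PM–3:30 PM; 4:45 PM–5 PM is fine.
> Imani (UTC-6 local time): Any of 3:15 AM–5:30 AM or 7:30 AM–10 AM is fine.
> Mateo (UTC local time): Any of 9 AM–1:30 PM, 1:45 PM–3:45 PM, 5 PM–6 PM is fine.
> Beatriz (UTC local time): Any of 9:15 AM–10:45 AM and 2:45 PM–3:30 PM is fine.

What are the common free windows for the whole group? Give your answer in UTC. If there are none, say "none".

10:15-10:45, 14:45-15:30

Aarav in UTC: 10:15-11:15, 13:15-17:30.
Hiro in UTC: 10:15-12:15, 13:30-15:30 (add 6h to convert from UTC-6).
Chen in UTC: 10:15-12:30, 12:45-16:00, 16:30-17:30 (add 6h to convert from UTC-6).
Vera in UTC: 10:15-11:00, 14:30-15:30, 16:45-17:00.
Imani in UTC: 09:15-11:30, 13:30-16:00 (add 6h to convert from UTC-6).
Mateo in UTC: 09:00-13:30, 13:45-15:45, 17:00-18:00.
Beatriz in UTC: 09:15-10:45, 14:45-15:30.
Aarav ∩ Hiro: 10:15-11:15, 13:30-15:30.
Aarav ∩ Hiro ∩ Chen: 10:15-11:15, 13:30-15:30.
Aarav ∩ Hiro ∩ Chen ∩ Vera: 10:15-11:00, 14:30-15:30.
Aarav ∩ Hiro ∩ Chen ∩ Vera ∩ Imani: 10:15-11:00, 14:30-15:30.
Aarav ∩ Hiro ∩ Chen ∩ Vera ∩ Imani ∩ Mateo: 10:15-11:00, 14:30-15:30.
Aarav ∩ Hiro ∩ Chen ∩ Vera ∩ Imani ∩ Mateo ∩ Beatriz: 10:15-10:45, 14:45-15:30.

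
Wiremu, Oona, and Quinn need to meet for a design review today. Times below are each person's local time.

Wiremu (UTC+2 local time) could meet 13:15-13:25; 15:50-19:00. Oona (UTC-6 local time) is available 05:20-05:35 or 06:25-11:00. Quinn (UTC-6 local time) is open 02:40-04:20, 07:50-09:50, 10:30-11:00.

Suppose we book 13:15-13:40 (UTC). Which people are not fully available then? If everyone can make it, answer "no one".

Wiremu in UTC: 11:15-11:25, 13:50-17:00 (subtract 2h to convert from UTC+2).
Oona in UTC: 11:20-11:35, 12:25-17:00 (add 6h to convert from UTC-6).
Quinn in UTC: 08:40-10:20, 13:50-15:50, 16:30-17:00 (add 6h to convert from UTC-6).
Wiremu: not fully free for 13:15-13:40. Oona: free for 13:15-13:40. Quinn: not fully free for 13:15-13:40.

Quinn, Wiremu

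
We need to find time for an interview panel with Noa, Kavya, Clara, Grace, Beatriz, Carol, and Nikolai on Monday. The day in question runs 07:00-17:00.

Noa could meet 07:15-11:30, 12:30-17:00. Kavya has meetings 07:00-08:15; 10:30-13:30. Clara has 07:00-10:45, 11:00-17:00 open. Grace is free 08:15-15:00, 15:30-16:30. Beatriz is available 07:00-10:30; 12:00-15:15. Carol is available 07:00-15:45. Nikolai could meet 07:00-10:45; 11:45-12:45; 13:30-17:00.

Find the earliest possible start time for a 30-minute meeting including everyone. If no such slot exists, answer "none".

Noa free: 07:15-11:30, 12:30-17:00.
Kavya free: 08:15-10:30, 13:30-17:00 (invert busy blocks within the working day).
Clara free: 07:00-10:45, 11:00-17:00.
Grace free: 08:15-15:00, 15:30-16:30.
Beatriz free: 07:00-10:30, 12:00-15:15.
Carol free: 07:00-15:45.
Nikolai free: 07:00-10:45, 11:45-12:45, 13:30-17:00.
Noa ∩ Kavya: 08:15-10:30, 13:30-17:00.
Noa ∩ Kavya ∩ Clara: 08:15-10:30, 13:30-17:00.
Noa ∩ Kavya ∩ Clara ∩ Grace: 08:15-10:30, 13:30-15:00, 15:30-16:30.
Noa ∩ Kavya ∩ Clara ∩ Grace ∩ Beatriz: 08:15-10:30, 13:30-15:00.
Noa ∩ Kavya ∩ Clara ∩ Grace ∩ Beatriz ∩ Carol: 08:15-10:30, 13:30-15:00.
Noa ∩ Kavya ∩ Clara ∩ Grace ∩ Beatriz ∩ Carol ∩ Nikolai: 08:15-10:30, 13:30-15:00.
Those are the intersection windows.
The first common window of at least 30 minutes is 08:15-10:30, so the earliest start is 08:15.

08:15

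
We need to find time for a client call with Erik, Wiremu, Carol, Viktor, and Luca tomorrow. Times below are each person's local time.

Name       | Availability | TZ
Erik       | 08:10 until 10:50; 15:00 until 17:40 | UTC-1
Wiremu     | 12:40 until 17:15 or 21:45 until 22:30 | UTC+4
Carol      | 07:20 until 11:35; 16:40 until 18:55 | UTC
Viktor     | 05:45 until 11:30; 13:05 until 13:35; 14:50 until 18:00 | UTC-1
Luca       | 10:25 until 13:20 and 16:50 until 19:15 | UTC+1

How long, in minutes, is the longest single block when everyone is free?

Erik in UTC: 09:10-11:50, 16:00-18:40 (add 1h to convert from UTC-1).
Wiremu in UTC: 08:40-13:15, 17:45-18:30 (subtract 4h to convert from UTC+4).
Carol in UTC: 07:20-11:35, 16:40-18:55.
Viktor in UTC: 06:45-12:30, 14:05-14:35, 15:50-19:00 (add 1h to convert from UTC-1).
Luca in UTC: 09:25-12:20, 15:50-18:15 (subtract 1h to convert from UTC+1).
Erik ∩ Wiremu: 09:10-11:50, 17:45-18:30.
Erik ∩ Wiremu ∩ Carol: 09:10-11:35, 17:45-18:30.
Erik ∩ Wiremu ∩ Carol ∩ Viktor: 09:10-11:35, 17:45-18:30.
Erik ∩ Wiremu ∩ Carol ∩ Viktor ∩ Luca: 09:25-11:35, 17:45-18:15.
The longest is 09:25-11:35 at 130 minutes.

130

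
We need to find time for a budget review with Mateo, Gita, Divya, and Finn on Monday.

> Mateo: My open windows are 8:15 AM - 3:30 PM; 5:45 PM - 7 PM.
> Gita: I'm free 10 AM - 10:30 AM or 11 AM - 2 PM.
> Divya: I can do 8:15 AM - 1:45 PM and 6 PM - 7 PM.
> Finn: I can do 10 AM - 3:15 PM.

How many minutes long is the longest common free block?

165

Mateo ∩ Gita: 10:00-10:30, 11:00-14:00.
Mateo ∩ Gita ∩ Divya: 10:00-10:30, 11:00-13:45.
Mateo ∩ Gita ∩ Divya ∩ Finn: 10:00-10:30, 11:00-13:45.
The longest is 11:00-13:45 at 165 minutes.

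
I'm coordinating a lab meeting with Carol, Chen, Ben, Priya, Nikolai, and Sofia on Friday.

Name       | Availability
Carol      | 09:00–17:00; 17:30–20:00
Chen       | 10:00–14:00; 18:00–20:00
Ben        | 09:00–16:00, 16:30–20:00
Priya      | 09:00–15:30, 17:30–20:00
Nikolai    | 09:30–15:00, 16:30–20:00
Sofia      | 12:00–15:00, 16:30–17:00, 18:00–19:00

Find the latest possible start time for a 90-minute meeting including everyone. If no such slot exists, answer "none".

Carol ∩ Chen: 10:00-14:00, 18:00-20:00.
Carol ∩ Chen ∩ Ben: 10:00-14:00, 18:00-20:00.
Carol ∩ Chen ∩ Ben ∩ Priya: 10:00-14:00, 18:00-20:00.
Carol ∩ Chen ∩ Ben ∩ Priya ∩ Nikolai: 10:00-14:00, 18:00-20:00.
Carol ∩ Chen ∩ Ben ∩ Priya ∩ Nikolai ∩ Sofia: 12:00-14:00, 18:00-19:00.
The last common window of at least 90 minutes is 12:00-14:00; a 90-minute meeting can start as late as 12:30 and still end by 14:00.

12:30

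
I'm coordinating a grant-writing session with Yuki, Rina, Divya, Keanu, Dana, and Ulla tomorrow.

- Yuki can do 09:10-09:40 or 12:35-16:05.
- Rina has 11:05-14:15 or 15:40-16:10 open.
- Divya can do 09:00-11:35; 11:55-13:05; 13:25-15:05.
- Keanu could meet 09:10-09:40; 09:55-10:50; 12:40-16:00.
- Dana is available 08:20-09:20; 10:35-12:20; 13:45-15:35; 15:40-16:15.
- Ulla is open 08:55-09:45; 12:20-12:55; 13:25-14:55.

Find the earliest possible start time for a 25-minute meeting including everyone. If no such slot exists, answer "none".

Yuki ∩ Rina: 12:35-14:15, 15:40-16:05.
Yuki ∩ Rina ∩ Divya: 12:35-13:05, 13:25-14:15.
Yuki ∩ Rina ∩ Divya ∩ Keanu: 12:40-13:05, 13:25-14:15.
Yuki ∩ Rina ∩ Divya ∩ Keanu ∩ Dana: 13:45-14:15.
Yuki ∩ Rina ∩ Divya ∩ Keanu ∩ Dana ∩ Ulla: 13:45-14:15.
The first common window of at least 25 minutes is 13:45-14:15, so the earliest start is 13:45.

13:45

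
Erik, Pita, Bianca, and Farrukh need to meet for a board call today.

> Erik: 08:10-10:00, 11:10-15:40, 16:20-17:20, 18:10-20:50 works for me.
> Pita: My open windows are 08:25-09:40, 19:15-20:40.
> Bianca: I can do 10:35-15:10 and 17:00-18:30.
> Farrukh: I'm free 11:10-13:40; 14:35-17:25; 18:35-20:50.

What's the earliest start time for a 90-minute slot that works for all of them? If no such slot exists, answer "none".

Erik ∩ Pita: 08:25-09:40, 19:15-20:40.
Erik ∩ Pita ∩ Bianca: ∅.
Erik ∩ Pita ∩ Bianca ∩ Farrukh: ∅.
There is no time when everyone is free.
No common window is at least 90 minutes long.

none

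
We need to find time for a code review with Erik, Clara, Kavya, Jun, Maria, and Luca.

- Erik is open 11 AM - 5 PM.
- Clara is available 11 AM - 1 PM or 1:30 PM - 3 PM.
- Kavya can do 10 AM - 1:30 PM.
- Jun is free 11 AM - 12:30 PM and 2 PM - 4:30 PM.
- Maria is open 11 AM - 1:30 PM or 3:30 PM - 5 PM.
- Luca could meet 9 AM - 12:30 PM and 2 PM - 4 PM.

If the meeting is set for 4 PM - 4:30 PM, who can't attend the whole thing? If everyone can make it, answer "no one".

Erik: free for 16:00-16:30. Clara: not fully free for 16:00-16:30. Kavya: not fully free for 16:00-16:30. Jun: free for 16:00-16:30. Maria: free for 16:00-16:30. Luca: not fully free for 16:00-16:30.

Clara, Kavya, Luca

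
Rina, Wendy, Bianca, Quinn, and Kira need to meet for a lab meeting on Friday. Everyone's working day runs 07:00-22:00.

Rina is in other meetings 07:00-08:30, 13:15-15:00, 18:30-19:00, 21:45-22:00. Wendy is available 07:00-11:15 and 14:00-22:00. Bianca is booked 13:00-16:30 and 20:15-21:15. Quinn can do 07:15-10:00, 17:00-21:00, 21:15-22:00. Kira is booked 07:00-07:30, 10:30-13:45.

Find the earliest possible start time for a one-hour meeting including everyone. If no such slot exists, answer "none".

Rina free: 08:30-13:15, 15:00-18:30, 19:00-21:45 (invert busy blocks within the working day).
Wendy free: 07:00-11:15, 14:00-22:00.
Bianca free: 07:00-13:00, 16:30-20:15, 21:15-22:00 (invert busy blocks within the working day).
Quinn free: 07:15-10:00, 17:00-21:00, 21:15-22:00.
Kira free: 07:30-10:30, 13:45-22:00 (invert busy blocks within the working day).
Rina ∩ Wendy: 08:30-11:15, 15:00-18:30, 19:00-21:45.
Rina ∩ Wendy ∩ Bianca: 08:30-11:15, 16:30-18:30, 19:00-20:15, 21:15-21:45.
Rina ∩ Wendy ∩ Bianca ∩ Quinn: 08:30-10:00, 17:00-18:30, 19:00-20:15, 21:15-21:45.
Rina ∩ Wendy ∩ Bianca ∩ Quinn ∩ Kira: 08:30-10:00, 17:00-18:30, 19:00-20:15, 21:15-21:45.
So the common availability across everyone is 08:30-10:00, 17:00-18:30, 19:00-20:15, 21:15-21:45.
The first common window of at least 60 minutes is 08:30-10:00, so the earliest start is 08:30.

08:30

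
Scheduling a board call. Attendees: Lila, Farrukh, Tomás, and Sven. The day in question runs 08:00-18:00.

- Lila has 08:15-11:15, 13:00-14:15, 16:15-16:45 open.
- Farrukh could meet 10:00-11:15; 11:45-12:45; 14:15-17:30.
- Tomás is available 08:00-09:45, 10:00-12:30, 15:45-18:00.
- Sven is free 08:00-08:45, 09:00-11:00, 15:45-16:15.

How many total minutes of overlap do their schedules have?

Lila ∩ Farrukh: 10:00-11:15, 16:15-16:45.
Lila ∩ Farrukh ∩ Tomás: 10:00-11:15, 16:15-16:45.
Lila ∩ Farrukh ∩ Tomás ∩ Sven: 10:00-11:00.
So the common availability across everyone is 10:00-11:00.
That's a single block of 60 minutes.

60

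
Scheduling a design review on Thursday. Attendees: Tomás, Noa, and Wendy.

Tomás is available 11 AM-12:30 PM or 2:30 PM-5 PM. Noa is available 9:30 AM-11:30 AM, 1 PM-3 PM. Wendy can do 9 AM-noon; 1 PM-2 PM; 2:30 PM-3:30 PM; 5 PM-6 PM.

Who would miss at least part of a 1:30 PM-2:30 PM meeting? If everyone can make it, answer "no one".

Tomás, Wendy

Tomás: not fully free for 13:30-14:30. Noa: free for 13:30-14:30. Wendy: not fully free for 13:30-14:30.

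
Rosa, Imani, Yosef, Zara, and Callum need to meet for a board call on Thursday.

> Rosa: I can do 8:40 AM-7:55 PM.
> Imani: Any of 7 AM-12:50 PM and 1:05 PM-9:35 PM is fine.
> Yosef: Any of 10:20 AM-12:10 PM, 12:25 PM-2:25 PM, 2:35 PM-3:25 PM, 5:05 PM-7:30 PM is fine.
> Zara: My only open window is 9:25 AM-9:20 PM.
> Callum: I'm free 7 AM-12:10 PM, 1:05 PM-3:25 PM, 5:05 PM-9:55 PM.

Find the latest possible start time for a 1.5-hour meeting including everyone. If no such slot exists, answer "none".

Rosa ∩ Imani: 08:40-12:50, 13:05-19:55.
Rosa ∩ Imani ∩ Yosef: 10:20-12:10, 12:25-12:50, 13:05-14:25, 14:35-15:25, 17:05-19:30.
Rosa ∩ Imani ∩ Yosef ∩ Zara: 10:20-12:10, 12:25-12:50, 13:05-14:25, 14:35-15:25, 17:05-19:30.
Rosa ∩ Imani ∩ Yosef ∩ Zara ∩ Callum: 10:20-12:10, 13:05-14:25, 14:35-15:25, 17:05-19:30.
The last common window of at least 90 minutes is 17:05-19:30; a 90-minute meeting can start as late as 18:00 and still end by 19:30.

18:00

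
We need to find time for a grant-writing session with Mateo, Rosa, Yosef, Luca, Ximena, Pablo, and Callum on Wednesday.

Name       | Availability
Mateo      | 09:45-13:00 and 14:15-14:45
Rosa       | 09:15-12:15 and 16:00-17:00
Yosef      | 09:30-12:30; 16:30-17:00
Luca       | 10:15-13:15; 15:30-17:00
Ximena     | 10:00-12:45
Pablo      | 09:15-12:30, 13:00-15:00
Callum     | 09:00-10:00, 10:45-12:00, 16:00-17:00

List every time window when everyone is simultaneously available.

10:45-12:00

Mateo ∩ Rosa: 09:45-12:15.
Mateo ∩ Rosa ∩ Yosef: 09:45-12:15.
Mateo ∩ Rosa ∩ Yosef ∩ Luca: 10:15-12:15.
Mateo ∩ Rosa ∩ Yosef ∩ Luca ∩ Ximena: 10:15-12:15.
Mateo ∩ Rosa ∩ Yosef ∩ Luca ∩ Ximena ∩ Pablo: 10:15-12:15.
Mateo ∩ Rosa ∩ Yosef ∩ Luca ∩ Ximena ∩ Pablo ∩ Callum: 10:45-12:00.
So the common availability across everyone is 10:45-12:00.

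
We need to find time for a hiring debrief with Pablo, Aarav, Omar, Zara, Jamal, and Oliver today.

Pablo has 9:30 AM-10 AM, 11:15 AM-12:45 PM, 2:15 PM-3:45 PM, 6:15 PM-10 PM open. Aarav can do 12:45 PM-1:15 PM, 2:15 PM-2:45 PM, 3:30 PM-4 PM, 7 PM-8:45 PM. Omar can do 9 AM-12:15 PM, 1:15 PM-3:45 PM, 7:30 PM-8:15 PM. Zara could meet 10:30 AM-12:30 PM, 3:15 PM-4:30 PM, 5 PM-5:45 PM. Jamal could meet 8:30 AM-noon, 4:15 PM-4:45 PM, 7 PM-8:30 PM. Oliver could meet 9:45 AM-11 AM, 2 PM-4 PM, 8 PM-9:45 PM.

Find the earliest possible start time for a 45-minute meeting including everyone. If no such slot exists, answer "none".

Pablo ∩ Aarav: 14:15-14:45, 15:30-15:45, 19:00-20:45.
Pablo ∩ Aarav ∩ Omar: 14:15-14:45, 15:30-15:45, 19:30-20:15.
Pablo ∩ Aarav ∩ Omar ∩ Zara: 15:30-15:45.
Pablo ∩ Aarav ∩ Omar ∩ Zara ∩ Jamal: ∅.
Pablo ∩ Aarav ∩ Omar ∩ Zara ∩ Jamal ∩ Oliver: ∅.
There is no time when everyone is free.
No common window is at least 45 minutes long.

none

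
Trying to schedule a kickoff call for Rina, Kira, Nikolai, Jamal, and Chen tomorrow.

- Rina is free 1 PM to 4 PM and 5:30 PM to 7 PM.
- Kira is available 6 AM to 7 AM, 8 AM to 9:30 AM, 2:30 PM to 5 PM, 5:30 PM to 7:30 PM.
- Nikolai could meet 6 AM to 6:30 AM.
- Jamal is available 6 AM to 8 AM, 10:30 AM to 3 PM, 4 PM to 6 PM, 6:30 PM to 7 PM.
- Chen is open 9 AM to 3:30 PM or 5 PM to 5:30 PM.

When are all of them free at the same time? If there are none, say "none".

none

Rina ∩ Kira: 14:30-16:00, 17:30-19:00.
Rina ∩ Kira ∩ Nikolai: ∅.
Rina ∩ Kira ∩ Nikolai ∩ Jamal: ∅.
Rina ∩ Kira ∩ Nikolai ∩ Jamal ∩ Chen: ∅.
There is no time when everyone is free.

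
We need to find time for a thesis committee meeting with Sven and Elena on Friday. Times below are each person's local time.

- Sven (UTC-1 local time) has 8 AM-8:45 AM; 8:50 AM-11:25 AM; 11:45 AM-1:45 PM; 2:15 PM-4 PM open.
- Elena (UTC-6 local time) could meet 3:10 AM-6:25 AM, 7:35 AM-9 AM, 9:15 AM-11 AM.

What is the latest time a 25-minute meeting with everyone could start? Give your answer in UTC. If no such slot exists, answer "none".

16:35

Sven in UTC: 09:00-09:45, 09:50-12:25, 12:45-14:45, 15:15-17:00 (add 1h to convert from UTC-1).
Elena in UTC: 09:10-12:25, 13:35-15:00, 15:15-17:00 (add 6h to convert from UTC-6).
Sven ∩ Elena: 09:10-09:45, 09:50-12:25, 13:35-14:45, 15:15-17:00.
The last common window of at least 25 minutes is 15:15-17:00; a 25-minute meeting can start as late as 16:35 and still end by 17:00.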